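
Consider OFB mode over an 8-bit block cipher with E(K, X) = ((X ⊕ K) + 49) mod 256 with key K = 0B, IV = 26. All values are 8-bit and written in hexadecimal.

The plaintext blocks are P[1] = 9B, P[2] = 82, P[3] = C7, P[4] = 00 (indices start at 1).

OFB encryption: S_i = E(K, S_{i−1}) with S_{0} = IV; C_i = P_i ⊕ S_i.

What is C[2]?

C[1]: S = E(K, 26) = 76; 9B ⊕ 76 = ED.
C[2]: S = E(K, 76) = C6; 82 ⊕ C6 = 44.

C[2] = 44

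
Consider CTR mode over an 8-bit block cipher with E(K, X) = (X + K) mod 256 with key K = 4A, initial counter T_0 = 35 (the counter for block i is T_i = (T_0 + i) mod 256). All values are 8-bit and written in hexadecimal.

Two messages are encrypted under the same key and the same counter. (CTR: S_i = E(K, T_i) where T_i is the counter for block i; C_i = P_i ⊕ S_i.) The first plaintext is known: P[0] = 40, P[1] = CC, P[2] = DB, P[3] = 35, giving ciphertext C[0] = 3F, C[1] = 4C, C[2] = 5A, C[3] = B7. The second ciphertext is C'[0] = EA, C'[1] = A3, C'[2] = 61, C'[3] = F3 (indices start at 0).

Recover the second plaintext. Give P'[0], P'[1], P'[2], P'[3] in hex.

P'[0] = 95, P'[1] = 23, P'[2] = E0, P'[3] = 71

In CTR with a reused counter, both messages share the same keystream S_i, so C_i ⊕ C'_i = P_i ⊕ P'_i and thus P'_i = P_i ⊕ C_i ⊕ C'_i.
P'[0]: 40 ⊕ 3F ⊕ EA = 95.
P'[1]: CC ⊕ 4C ⊕ A3 = 23.
P'[2]: DB ⊕ 5A ⊕ 61 = E0.
P'[3]: 35 ⊕ B7 ⊕ F3 = 71.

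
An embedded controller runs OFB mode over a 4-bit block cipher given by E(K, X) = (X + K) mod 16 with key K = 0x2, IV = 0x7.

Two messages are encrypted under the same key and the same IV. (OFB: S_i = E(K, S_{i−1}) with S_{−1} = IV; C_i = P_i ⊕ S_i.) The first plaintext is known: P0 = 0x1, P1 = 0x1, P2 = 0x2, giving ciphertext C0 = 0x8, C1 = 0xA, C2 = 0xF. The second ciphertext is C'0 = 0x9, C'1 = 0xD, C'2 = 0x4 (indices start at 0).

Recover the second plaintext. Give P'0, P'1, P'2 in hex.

In OFB with a reused IV, both messages share the same keystream S_i, so C_i ⊕ C'_i = P_i ⊕ P'_i and thus P'_i = P_i ⊕ C_i ⊕ C'_i.
P'0: 0x1 ⊕ 0x8 ⊕ 0x9 = 0x0.
P'1: 0x1 ⊕ 0xA ⊕ 0xD = 0x6.
P'2: 0x2 ⊕ 0xF ⊕ 0x4 = 0x9.

P'0 = 0x0, P'1 = 0x6, P'2 = 0x9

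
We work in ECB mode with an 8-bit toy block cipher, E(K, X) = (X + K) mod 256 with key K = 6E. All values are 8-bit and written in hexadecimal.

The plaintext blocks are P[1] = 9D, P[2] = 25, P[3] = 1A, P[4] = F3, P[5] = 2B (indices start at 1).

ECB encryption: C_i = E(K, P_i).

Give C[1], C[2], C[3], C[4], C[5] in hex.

C[1]: E(K, 9D) = 0B.
C[2]: E(K, 25) = 93.
C[3]: E(K, 1A) = 88.
C[4]: E(K, F3) = 61.
C[5]: E(K, 2B) = 99.

C[1] = 0B, C[2] = 93, C[3] = 88, C[4] = 61, C[5] = 99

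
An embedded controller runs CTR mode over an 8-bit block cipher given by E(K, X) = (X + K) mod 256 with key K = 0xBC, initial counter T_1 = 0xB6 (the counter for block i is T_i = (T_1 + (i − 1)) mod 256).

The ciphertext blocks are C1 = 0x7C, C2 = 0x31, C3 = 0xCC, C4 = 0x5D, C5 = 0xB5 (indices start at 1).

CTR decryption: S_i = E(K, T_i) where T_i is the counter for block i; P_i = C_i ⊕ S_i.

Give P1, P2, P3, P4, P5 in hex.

P1 = 0x0E, P2 = 0x42, P3 = 0xB8, P4 = 0x28, P5 = 0xC3

P1: T = 0xB6, S = E(K, T) = 0x72; 0x7C ⊕ 0x72 = 0x0E.
P2: T = 0xB7, S = E(K, T) = 0x73; 0x31 ⊕ 0x73 = 0x42.
P3: T = 0xB8, S = E(K, T) = 0x74; 0xCC ⊕ 0x74 = 0xB8.
P4: T = 0xB9, S = E(K, T) = 0x75; 0x5D ⊕ 0x75 = 0x28.
P5: T = 0xBA, S = E(K, T) = 0x76; 0xB5 ⊕ 0x76 = 0xC3.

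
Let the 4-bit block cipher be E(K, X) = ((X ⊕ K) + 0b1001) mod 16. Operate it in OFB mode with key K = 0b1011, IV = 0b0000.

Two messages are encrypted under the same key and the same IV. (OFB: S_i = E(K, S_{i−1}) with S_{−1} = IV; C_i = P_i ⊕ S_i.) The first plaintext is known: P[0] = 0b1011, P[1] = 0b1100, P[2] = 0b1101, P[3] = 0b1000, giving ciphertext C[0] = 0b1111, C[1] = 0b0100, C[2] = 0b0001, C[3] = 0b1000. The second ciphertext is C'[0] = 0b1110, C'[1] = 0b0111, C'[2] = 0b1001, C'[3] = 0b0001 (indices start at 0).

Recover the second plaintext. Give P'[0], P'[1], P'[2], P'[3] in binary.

P'[0] = 0b1010, P'[1] = 0b1111, P'[2] = 0b0101, P'[3] = 0b0001

In OFB with a reused IV, both messages share the same keystream S_i, so C_i ⊕ C'_i = P_i ⊕ P'_i and thus P'_i = P_i ⊕ C_i ⊕ C'_i.
P'[0]: 0b1011 ⊕ 0b1111 ⊕ 0b1110 = 0b1010.
P'[1]: 0b1100 ⊕ 0b0100 ⊕ 0b0111 = 0b1111.
P'[2]: 0b1101 ⊕ 0b0001 ⊕ 0b1001 = 0b0101.
P'[3]: 0b1000 ⊕ 0b1000 ⊕ 0b0001 = 0b0001.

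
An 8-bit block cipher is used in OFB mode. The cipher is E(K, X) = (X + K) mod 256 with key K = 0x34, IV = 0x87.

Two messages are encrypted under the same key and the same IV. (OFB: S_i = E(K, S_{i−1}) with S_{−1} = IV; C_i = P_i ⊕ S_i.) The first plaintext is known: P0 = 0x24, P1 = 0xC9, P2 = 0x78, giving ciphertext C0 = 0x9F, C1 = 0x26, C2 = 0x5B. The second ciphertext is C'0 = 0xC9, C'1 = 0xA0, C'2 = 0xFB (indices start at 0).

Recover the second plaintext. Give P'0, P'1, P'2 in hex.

P'0 = 0x72, P'1 = 0x4F, P'2 = 0xD8

In OFB with a reused IV, both messages share the same keystream S_i, so C_i ⊕ C'_i = P_i ⊕ P'_i and thus P'_i = P_i ⊕ C_i ⊕ C'_i.
P'0: 0x24 ⊕ 0x9F ⊕ 0xC9 = 0x72.
P'1: 0xC9 ⊕ 0x26 ⊕ 0xA0 = 0x4F.
P'2: 0x78 ⊕ 0x5B ⊕ 0xFB = 0xD8.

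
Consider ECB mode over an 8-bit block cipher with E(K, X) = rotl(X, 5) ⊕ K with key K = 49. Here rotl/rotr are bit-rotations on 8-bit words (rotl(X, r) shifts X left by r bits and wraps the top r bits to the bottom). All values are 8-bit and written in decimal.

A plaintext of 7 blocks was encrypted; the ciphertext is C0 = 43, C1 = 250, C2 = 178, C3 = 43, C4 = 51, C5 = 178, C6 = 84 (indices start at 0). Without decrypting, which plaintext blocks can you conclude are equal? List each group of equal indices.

P0 = P3; P2 = P5

ECB encrypts each block independently with the same key, so equal ciphertext blocks imply equal plaintext blocks.
C0 = C3 = 43, so P0 = P3.
C2 = C5 = 178, so P2 = P5.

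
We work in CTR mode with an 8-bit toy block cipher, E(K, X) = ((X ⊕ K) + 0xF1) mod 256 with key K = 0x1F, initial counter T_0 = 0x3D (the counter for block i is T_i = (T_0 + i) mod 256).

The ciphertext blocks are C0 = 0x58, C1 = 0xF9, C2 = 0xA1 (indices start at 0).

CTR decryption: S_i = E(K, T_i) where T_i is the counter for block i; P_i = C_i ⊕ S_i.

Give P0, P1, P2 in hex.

P0 = 0x4B, P1 = 0xEB, P2 = 0xB0

P0: T = 0x3D, S = E(K, T) = 0x13; 0x58 ⊕ 0x13 = 0x4B.
P1: T = 0x3E, S = E(K, T) = 0x12; 0xF9 ⊕ 0x12 = 0xEB.
P2: T = 0x3F, S = E(K, T) = 0x11; 0xA1 ⊕ 0x11 = 0xB0.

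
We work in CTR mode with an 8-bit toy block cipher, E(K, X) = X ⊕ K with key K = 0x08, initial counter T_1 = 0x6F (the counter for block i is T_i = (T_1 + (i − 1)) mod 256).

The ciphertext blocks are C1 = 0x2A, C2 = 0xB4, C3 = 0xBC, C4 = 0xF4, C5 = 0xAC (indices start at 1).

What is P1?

P1 = 0x4D

CTR decryption: S_i = E(K, T_i) where T_i is the counter for block i; P_i = C_i ⊕ S_i.
P1: T = 0x6F, S = E(K, T) = 0x67; 0x2A ⊕ 0x67 = 0x4D.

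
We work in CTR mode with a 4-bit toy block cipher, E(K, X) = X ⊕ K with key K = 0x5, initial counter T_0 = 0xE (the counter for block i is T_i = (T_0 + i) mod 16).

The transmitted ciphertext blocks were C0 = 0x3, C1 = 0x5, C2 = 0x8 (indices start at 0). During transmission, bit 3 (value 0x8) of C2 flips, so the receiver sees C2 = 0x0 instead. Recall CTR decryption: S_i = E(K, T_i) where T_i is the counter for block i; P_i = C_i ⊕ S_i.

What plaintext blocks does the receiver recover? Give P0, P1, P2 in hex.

P0 = 0x8, P1 = 0xF, P2 = 0x5

Only C2 changed, to 0x0. In CTR, a change in C_i flips the same bit in P_i only; the keystream is unaffected. Decrypting the received ciphertext:
P0: T = 0xE, S = E(K, T) = 0xB; 0x3 ⊕ 0xB = 0x8.
P1: T = 0xF, S = E(K, T) = 0xA; 0x5 ⊕ 0xA = 0xF.
P2: T = 0x0, S = E(K, T) = 0x5; 0x0 ⊕ 0x5 = 0x5.
Blocks that differ from the original plaintext: P2.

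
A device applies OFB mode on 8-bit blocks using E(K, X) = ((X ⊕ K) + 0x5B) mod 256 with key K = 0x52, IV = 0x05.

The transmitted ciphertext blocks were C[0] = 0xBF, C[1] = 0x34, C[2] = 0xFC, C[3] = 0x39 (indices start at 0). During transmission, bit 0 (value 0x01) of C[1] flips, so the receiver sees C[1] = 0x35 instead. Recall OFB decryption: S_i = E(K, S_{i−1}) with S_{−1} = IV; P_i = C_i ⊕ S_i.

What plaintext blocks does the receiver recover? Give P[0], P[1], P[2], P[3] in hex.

P[0] = 0x0D, P[1] = 0x0E, P[2] = 0x38, P[3] = 0xC8

Only C[1] changed, to 0x35. In OFB, a change in C_i flips the same bit in P_i only; the keystream is unaffected. Decrypting the received ciphertext:
P[0]: S = E(K, 0x05) = 0xB2; 0xBF ⊕ 0xB2 = 0x0D.
P[1]: S = E(K, 0xB2) = 0x3B; 0x35 ⊕ 0x3B = 0x0E.
P[2]: S = E(K, 0x3B) = 0xC4; 0xFC ⊕ 0xC4 = 0x38.
P[3]: S = E(K, 0xC4) = 0xF1; 0x39 ⊕ 0xF1 = 0xC8.
Blocks that differ from the original plaintext: P[1].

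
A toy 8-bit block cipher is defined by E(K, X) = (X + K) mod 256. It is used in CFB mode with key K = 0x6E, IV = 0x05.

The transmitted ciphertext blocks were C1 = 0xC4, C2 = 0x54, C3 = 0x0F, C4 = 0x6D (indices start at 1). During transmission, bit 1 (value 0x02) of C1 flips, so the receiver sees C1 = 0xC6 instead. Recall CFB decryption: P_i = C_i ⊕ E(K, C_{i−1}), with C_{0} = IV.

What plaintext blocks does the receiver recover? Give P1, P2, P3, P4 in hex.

P1 = 0xB5, P2 = 0x60, P3 = 0xCD, P4 = 0x10

Only C1 changed, to 0xC6. In CFB, a change in C_i flips the same bit in P_i and garbles P_{i+1}. Decrypting the received ciphertext:
P1: E(K, 0x05) = 0x73; 0xC6 ⊕ 0x73 = 0xB5.
P2: E(K, 0xC6) = 0x34; 0x54 ⊕ 0x34 = 0x60.
P3: E(K, 0x54) = 0xC2; 0x0F ⊕ 0xC2 = 0xCD.
P4: E(K, 0x0F) = 0x7D; 0x6D ⊕ 0x7D = 0x10.
Blocks that differ from the original plaintext: P1, P2.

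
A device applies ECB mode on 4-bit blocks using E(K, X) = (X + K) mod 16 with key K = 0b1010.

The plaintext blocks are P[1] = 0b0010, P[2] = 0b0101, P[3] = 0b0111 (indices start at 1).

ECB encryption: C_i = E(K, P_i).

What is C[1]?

C[1]: E(K, 0b0010) = 0b1100.

C[1] = 0b1100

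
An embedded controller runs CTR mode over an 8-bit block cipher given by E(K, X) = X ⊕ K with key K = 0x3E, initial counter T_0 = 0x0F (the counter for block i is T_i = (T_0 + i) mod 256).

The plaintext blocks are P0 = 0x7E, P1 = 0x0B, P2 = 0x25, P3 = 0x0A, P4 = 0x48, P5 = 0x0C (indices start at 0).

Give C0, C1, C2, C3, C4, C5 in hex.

CTR encryption: S_i = E(K, T_i) where T_i is the counter for block i; C_i = P_i ⊕ S_i.
C0: T = 0x0F, S = E(K, T) = 0x31; 0x7E ⊕ 0x31 = 0x4F.
C1: T = 0x10, S = E(K, T) = 0x2E; 0x0B ⊕ 0x2E = 0x25.
C2: T = 0x11, S = E(K, T) = 0x2F; 0x25 ⊕ 0x2F = 0x0A.
C3: T = 0x12, S = E(K, T) = 0x2C; 0x0A ⊕ 0x2C = 0x26.
C4: T = 0x13, S = E(K, T) = 0x2D; 0x48 ⊕ 0x2D = 0x65.
C5: T = 0x14, S = E(K, T) = 0x2A; 0x0C ⊕ 0x2A = 0x26.

C0 = 0x4F, C1 = 0x25, C2 = 0x0A, C3 = 0x26, C4 = 0x65, C5 = 0x26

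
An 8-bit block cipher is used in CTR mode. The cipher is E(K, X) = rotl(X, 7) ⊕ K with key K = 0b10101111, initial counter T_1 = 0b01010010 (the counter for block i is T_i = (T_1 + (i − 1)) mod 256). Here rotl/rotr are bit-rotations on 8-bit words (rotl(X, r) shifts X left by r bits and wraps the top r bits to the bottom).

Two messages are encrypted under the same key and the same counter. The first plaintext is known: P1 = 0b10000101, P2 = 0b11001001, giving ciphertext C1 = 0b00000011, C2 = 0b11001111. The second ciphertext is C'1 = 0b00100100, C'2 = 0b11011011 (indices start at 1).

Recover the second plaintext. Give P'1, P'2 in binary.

P'1 = 0b10100010, P'2 = 0b11011101

In CTR with a reused counter, both messages share the same keystream S_i, so C_i ⊕ C'_i = P_i ⊕ P'_i and thus P'_i = P_i ⊕ C_i ⊕ C'_i.
P'1: 0b10000101 ⊕ 0b00000011 ⊕ 0b00100100 = 0b10100010.
P'2: 0b11001001 ⊕ 0b11001111 ⊕ 0b11011011 = 0b11011101.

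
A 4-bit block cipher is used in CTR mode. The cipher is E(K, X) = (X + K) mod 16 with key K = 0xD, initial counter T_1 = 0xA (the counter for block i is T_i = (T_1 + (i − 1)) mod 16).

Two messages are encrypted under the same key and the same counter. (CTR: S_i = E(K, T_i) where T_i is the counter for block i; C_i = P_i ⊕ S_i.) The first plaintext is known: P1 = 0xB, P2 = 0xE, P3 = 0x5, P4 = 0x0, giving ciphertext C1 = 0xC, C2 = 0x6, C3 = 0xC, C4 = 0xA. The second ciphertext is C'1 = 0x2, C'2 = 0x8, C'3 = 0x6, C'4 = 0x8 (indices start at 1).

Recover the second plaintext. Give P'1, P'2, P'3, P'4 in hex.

P'1 = 0x5, P'2 = 0x0, P'3 = 0xF, P'4 = 0x2

In CTR with a reused counter, both messages share the same keystream S_i, so C_i ⊕ C'_i = P_i ⊕ P'_i and thus P'_i = P_i ⊕ C_i ⊕ C'_i.
P'1: 0xB ⊕ 0xC ⊕ 0x2 = 0x5.
P'2: 0xE ⊕ 0x6 ⊕ 0x8 = 0x0.
P'3: 0x5 ⊕ 0xC ⊕ 0x6 = 0xF.
P'4: 0x0 ⊕ 0xA ⊕ 0x8 = 0x2.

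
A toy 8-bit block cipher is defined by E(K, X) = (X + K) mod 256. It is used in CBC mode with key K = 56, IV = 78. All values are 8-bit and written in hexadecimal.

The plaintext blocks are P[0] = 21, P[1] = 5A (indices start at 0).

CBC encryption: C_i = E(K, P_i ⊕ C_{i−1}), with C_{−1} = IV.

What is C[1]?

C[0]: P[0] ⊕ 78 = 59; E(K, 59) = AF.
C[1]: P[1] ⊕ AF = F5; E(K, F5) = 4B.

C[1] = 4B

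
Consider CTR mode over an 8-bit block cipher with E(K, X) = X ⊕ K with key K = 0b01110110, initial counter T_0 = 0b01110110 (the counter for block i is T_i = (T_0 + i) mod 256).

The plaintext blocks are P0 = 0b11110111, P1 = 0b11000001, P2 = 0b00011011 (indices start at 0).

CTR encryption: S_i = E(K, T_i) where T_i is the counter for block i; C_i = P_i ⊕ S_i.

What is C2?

C0: T = 0b01110110, S = E(K, T) = 0b00000000; 0b11110111 ⊕ 0b00000000 = 0b11110111.
C1: T = 0b01110111, S = E(K, T) = 0b00000001; 0b11000001 ⊕ 0b00000001 = 0b11000000.
C2: T = 0b01111000, S = E(K, T) = 0b00001110; 0b00011011 ⊕ 0b00001110 = 0b00010101.

C2 = 0b00010101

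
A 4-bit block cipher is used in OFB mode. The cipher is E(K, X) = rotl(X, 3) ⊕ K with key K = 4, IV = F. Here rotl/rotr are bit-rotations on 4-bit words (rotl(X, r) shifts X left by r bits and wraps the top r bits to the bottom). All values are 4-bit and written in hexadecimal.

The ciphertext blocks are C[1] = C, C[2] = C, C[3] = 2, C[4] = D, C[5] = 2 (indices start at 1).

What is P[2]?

P[2] = 5

OFB decryption: S_i = E(K, S_{i−1}) with S_{0} = IV; P_i = C_i ⊕ S_i.
P[1]: S = E(K, F) = B; C ⊕ B = 7.
P[2]: S = E(K, B) = 9; C ⊕ 9 = 5.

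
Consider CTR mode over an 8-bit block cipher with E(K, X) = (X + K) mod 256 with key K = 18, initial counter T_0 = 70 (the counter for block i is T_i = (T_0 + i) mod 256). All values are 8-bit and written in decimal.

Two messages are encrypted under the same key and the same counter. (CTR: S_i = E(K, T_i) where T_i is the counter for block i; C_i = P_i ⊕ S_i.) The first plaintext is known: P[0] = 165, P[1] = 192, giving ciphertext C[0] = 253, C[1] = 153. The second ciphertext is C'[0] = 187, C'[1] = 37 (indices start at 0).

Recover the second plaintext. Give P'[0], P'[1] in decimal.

In CTR with a reused counter, both messages share the same keystream S_i, so C_i ⊕ C'_i = P_i ⊕ P'_i and thus P'_i = P_i ⊕ C_i ⊕ C'_i.
P'[0]: 165 ⊕ 253 ⊕ 187 = 227.
P'[1]: 192 ⊕ 153 ⊕ 37 = 124.

P'[0] = 227, P'[1] = 124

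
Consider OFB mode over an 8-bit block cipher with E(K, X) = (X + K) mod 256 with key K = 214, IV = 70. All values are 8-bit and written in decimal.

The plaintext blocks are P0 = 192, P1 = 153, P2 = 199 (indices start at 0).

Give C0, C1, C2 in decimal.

C0 = 220, C1 = 107, C2 = 15

OFB encryption: S_i = E(K, S_{i−1}) with S_{−1} = IV; C_i = P_i ⊕ S_i.
C0: S = E(K, 70) = 28; 192 ⊕ 28 = 220.
C1: S = E(K, 28) = 242; 153 ⊕ 242 = 107.
C2: S = E(K, 242) = 200; 199 ⊕ 200 = 15.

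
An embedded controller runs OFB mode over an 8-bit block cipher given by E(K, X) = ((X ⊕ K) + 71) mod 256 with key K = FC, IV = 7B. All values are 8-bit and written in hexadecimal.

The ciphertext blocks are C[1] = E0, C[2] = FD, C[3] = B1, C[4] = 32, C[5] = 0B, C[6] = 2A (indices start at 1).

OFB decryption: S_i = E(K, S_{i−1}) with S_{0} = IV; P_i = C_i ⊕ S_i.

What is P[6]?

P[6] = 5B

P[1]: S = E(K, 7B) = F8; E0 ⊕ F8 = 18.
P[2]: S = E(K, F8) = 75; FD ⊕ 75 = 88.
P[3]: S = E(K, 75) = FA; B1 ⊕ FA = 4B.
P[4]: S = E(K, FA) = 77; 32 ⊕ 77 = 45.
P[5]: S = E(K, 77) = FC; 0B ⊕ FC = F7.
P[6]: S = E(K, FC) = 71; 2A ⊕ 71 = 5B.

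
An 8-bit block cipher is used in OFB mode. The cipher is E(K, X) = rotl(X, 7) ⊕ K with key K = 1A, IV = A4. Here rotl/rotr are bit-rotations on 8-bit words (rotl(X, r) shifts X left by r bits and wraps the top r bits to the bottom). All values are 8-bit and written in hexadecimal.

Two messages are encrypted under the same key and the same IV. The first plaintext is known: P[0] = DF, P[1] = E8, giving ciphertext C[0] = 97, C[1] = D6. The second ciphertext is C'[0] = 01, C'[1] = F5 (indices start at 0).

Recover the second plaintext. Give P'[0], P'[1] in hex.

In OFB with a reused IV, both messages share the same keystream S_i, so C_i ⊕ C'_i = P_i ⊕ P'_i and thus P'_i = P_i ⊕ C_i ⊕ C'_i.
P'[0]: DF ⊕ 97 ⊕ 01 = 49.
P'[1]: E8 ⊕ D6 ⊕ F5 = CB.

P'[0] = 49, P'[1] = CB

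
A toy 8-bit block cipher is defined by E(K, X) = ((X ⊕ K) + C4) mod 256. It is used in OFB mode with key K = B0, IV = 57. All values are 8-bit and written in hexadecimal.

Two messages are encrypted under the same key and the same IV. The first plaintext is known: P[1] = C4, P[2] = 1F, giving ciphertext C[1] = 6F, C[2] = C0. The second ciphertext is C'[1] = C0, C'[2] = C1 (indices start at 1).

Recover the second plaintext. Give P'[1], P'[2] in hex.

P'[1] = 6B, P'[2] = 1E

In OFB with a reused IV, both messages share the same keystream S_i, so C_i ⊕ C'_i = P_i ⊕ P'_i and thus P'_i = P_i ⊕ C_i ⊕ C'_i.
P'[1]: C4 ⊕ 6F ⊕ C0 = 6B.
P'[2]: 1F ⊕ C0 ⊕ C1 = 1E.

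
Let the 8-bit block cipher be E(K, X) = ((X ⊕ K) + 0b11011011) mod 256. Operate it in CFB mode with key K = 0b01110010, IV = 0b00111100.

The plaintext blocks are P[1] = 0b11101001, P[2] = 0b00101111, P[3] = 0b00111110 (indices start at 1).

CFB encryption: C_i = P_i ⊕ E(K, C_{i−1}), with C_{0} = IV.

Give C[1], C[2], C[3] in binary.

C[1] = 0b11000000, C[2] = 0b10100010, C[3] = 0b10010101

C[1]: E(K, 0b00111100) = 0b00101001; 0b11101001 ⊕ 0b00101001 = 0b11000000.
C[2]: E(K, 0b11000000) = 0b10001101; 0b00101111 ⊕ 0b10001101 = 0b10100010.
C[3]: E(K, 0b10100010) = 0b10101011; 0b00111110 ⊕ 0b10101011 = 0b10010101.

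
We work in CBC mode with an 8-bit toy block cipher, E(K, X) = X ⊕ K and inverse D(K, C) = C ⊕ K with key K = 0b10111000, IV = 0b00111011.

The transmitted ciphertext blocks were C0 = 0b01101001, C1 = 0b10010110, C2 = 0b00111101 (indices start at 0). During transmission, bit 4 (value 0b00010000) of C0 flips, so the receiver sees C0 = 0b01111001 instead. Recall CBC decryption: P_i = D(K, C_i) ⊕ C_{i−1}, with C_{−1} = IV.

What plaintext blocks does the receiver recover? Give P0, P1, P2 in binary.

P0 = 0b11111010, P1 = 0b01010111, P2 = 0b00010011

Only C0 changed, to 0b01111001. In CBC, a change in C_i garbles P_i and flips the same bit in P_{i+1}. Decrypting the received ciphertext:
P0: D(K, 0b01111001) = 0b11000001; 0b11000001 ⊕ 0b00111011 = 0b11111010.
P1: D(K, 0b10010110) = 0b00101110; 0b00101110 ⊕ 0b01111001 = 0b01010111.
P2: D(K, 0b00111101) = 0b10000101; 0b10000101 ⊕ 0b10010110 = 0b00010011.
Blocks that differ from the original plaintext: P0, P1.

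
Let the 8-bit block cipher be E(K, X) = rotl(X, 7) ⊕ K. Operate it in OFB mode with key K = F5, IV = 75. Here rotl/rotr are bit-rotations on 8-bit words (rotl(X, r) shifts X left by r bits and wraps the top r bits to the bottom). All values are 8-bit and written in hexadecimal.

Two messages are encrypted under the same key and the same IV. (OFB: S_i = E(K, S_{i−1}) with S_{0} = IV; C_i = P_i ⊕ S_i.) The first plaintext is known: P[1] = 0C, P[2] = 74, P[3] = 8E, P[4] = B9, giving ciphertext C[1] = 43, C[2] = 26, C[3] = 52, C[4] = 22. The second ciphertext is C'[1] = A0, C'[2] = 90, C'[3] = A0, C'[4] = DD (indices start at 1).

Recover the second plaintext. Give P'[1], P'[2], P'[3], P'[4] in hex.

In OFB with a reused IV, both messages share the same keystream S_i, so C_i ⊕ C'_i = P_i ⊕ P'_i and thus P'_i = P_i ⊕ C_i ⊕ C'_i.
P'[1]: 0C ⊕ 43 ⊕ A0 = EF.
P'[2]: 74 ⊕ 26 ⊕ 90 = C2.
P'[3]: 8E ⊕ 52 ⊕ A0 = 7C.
P'[4]: B9 ⊕ 22 ⊕ DD = 46.

P'[1] = EF, P'[2] = C2, P'[3] = 7C, P'[4] = 46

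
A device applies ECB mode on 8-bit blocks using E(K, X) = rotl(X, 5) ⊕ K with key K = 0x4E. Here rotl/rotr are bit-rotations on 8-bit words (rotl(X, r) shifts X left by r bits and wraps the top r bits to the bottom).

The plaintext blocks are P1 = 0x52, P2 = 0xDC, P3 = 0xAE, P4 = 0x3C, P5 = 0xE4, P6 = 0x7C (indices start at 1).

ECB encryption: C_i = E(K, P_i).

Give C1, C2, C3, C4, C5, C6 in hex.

C1: E(K, 0x52) = 0x04.
C2: E(K, 0xDC) = 0xD5.
C3: E(K, 0xAE) = 0x9B.
C4: E(K, 0x3C) = 0xC9.
C5: E(K, 0xE4) = 0xD2.
C6: E(K, 0x7C) = 0xC1.

C1 = 0x04, C2 = 0xD5, C3 = 0x9B, C4 = 0xC9, C5 = 0xD2, C6 = 0xC1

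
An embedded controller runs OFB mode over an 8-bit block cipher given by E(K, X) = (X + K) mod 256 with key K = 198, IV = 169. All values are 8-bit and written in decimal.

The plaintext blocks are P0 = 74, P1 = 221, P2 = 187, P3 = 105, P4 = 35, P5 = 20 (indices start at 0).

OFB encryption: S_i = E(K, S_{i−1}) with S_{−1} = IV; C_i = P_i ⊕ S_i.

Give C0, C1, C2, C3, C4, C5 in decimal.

C0 = 37, C1 = 232, C2 = 64, C3 = 168, C4 = 164, C5 = 89

C0: S = E(K, 169) = 111; 74 ⊕ 111 = 37.
C1: S = E(K, 111) = 53; 221 ⊕ 53 = 232.
C2: S = E(K, 53) = 251; 187 ⊕ 251 = 64.
C3: S = E(K, 251) = 193; 105 ⊕ 193 = 168.
C4: S = E(K, 193) = 135; 35 ⊕ 135 = 164.
C5: S = E(K, 135) = 77; 20 ⊕ 77 = 89.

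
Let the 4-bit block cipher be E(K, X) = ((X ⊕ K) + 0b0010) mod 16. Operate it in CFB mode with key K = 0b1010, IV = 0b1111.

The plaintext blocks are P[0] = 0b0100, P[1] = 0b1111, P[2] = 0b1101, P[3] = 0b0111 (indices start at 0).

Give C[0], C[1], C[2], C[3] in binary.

CFB encryption: C_i = P_i ⊕ E(K, C_{i−1}), with C_{−1} = IV.
C[0]: E(K, 0b1111) = 0b0111; 0b0100 ⊕ 0b0111 = 0b0011.
C[1]: E(K, 0b0011) = 0b1011; 0b1111 ⊕ 0b1011 = 0b0100.
C[2]: E(K, 0b0100) = 0b0000; 0b1101 ⊕ 0b0000 = 0b1101.
C[3]: E(K, 0b1101) = 0b1001; 0b0111 ⊕ 0b1001 = 0b1110.

C[0] = 0b0011, C[1] = 0b0100, C[2] = 0b1101, C[3] = 0b1110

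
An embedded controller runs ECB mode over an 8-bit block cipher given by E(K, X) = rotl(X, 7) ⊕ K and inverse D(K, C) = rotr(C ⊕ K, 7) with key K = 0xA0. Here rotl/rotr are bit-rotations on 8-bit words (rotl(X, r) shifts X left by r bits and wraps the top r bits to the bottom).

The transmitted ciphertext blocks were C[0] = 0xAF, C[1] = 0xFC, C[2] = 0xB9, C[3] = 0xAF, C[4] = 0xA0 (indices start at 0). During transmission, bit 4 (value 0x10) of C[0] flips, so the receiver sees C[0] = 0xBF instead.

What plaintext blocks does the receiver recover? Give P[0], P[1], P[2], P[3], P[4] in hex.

ECB decryption: P_i = D(K, C_i).
Only C[0] changed, to 0xBF. In ECB, a change in C_i affects only P_i. Decrypting the received ciphertext:
P[0]: D(K, 0xBF) = 0x3E.
P[1]: D(K, 0xFC) = 0xB8.
P[2]: D(K, 0xB9) = 0x32.
P[3]: D(K, 0xAF) = 0x1E.
P[4]: D(K, 0xA0) = 0x00.
Blocks that differ from the original plaintext: P[0].

P[0] = 0x3E, P[1] = 0xB8, P[2] = 0x32, P[3] = 0x1E, P[4] = 0x00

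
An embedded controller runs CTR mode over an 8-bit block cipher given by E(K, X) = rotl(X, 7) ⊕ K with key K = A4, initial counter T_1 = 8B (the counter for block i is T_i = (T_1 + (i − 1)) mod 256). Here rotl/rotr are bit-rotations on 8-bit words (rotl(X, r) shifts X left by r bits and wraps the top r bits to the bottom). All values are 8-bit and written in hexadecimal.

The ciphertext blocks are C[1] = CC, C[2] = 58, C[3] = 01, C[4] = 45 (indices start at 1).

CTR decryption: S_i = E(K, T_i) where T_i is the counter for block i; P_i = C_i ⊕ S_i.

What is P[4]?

P[4] = A6

P[4]: T = 8E, S = E(K, T) = E3; 45 ⊕ E3 = A6.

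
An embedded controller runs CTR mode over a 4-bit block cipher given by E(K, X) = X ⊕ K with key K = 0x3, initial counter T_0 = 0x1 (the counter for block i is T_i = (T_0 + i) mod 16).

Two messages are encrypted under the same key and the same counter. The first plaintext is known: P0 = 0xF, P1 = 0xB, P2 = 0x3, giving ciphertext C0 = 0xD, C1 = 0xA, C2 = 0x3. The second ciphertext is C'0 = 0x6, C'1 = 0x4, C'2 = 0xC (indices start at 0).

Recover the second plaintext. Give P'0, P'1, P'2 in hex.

P'0 = 0x4, P'1 = 0x5, P'2 = 0xC

In CTR with a reused counter, both messages share the same keystream S_i, so C_i ⊕ C'_i = P_i ⊕ P'_i and thus P'_i = P_i ⊕ C_i ⊕ C'_i.
P'0: 0xF ⊕ 0xD ⊕ 0x6 = 0x4.
P'1: 0xB ⊕ 0xA ⊕ 0x4 = 0x5.
P'2: 0x3 ⊕ 0x3 ⊕ 0xC = 0xC.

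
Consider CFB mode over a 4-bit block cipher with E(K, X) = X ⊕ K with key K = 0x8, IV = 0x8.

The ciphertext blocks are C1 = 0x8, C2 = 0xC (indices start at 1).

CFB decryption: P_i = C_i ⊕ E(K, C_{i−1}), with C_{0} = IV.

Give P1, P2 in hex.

P1 = 0x8, P2 = 0xC

P1: E(K, 0x8) = 0x0; 0x8 ⊕ 0x0 = 0x8.
P2: E(K, 0x8) = 0x0; 0xC ⊕ 0x0 = 0xC.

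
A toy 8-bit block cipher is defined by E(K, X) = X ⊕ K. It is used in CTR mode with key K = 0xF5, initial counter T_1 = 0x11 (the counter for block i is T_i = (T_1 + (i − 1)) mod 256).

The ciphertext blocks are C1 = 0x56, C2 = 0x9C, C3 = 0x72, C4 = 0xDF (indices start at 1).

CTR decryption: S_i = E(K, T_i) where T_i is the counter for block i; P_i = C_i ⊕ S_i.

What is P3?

P3: T = 0x13, S = E(K, T) = 0xE6; 0x72 ⊕ 0xE6 = 0x94.

P3 = 0x94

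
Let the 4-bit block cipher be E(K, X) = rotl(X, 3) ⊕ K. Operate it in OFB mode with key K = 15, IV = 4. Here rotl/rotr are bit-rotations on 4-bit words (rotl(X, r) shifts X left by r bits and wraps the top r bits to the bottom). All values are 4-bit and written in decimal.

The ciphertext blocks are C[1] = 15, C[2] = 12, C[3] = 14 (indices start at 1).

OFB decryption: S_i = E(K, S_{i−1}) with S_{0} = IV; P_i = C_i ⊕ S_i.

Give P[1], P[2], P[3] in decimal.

P[1] = 2, P[2] = 13, P[3] = 9

P[1]: S = E(K, 4) = 13; 15 ⊕ 13 = 2.
P[2]: S = E(K, 13) = 1; 12 ⊕ 1 = 13.
P[3]: S = E(K, 1) = 7; 14 ⊕ 7 = 9.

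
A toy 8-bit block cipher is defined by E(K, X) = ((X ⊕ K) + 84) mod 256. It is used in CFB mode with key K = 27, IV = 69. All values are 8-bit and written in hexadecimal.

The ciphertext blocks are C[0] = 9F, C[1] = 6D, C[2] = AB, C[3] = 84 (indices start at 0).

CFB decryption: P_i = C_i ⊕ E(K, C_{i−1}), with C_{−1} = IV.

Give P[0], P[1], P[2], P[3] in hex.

P[0]: E(K, 69) = D2; 9F ⊕ D2 = 4D.
P[1]: E(K, 9F) = 3C; 6D ⊕ 3C = 51.
P[2]: E(K, 6D) = CE; AB ⊕ CE = 65.
P[3]: E(K, AB) = 10; 84 ⊕ 10 = 94.

P[0] = 4D, P[1] = 51, P[2] = 65, P[3] = 94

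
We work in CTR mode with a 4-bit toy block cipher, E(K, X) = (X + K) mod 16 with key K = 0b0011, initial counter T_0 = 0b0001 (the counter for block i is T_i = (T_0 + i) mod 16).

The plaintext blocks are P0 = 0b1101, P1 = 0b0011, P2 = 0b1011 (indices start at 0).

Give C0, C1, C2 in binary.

C0 = 0b1001, C1 = 0b0110, C2 = 0b1101

CTR encryption: S_i = E(K, T_i) where T_i is the counter for block i; C_i = P_i ⊕ S_i.
C0: T = 0b0001, S = E(K, T) = 0b0100; 0b1101 ⊕ 0b0100 = 0b1001.
C1: T = 0b0010, S = E(K, T) = 0b0101; 0b0011 ⊕ 0b0101 = 0b0110.
C2: T = 0b0011, S = E(K, T) = 0b0110; 0b1011 ⊕ 0b0110 = 0b1101.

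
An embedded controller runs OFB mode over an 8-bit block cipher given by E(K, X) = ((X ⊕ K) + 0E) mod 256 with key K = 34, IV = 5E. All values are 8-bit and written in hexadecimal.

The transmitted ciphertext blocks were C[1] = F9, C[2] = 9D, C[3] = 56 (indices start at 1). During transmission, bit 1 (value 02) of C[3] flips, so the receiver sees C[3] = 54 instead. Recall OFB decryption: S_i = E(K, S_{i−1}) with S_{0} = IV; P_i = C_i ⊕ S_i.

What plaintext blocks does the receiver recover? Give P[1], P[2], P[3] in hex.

P[1] = 81, P[2] = C7, P[3] = 28

Only C[3] changed, to 54. In OFB, a change in C_i flips the same bit in P_i only; the keystream is unaffected. Decrypting the received ciphertext:
P[1]: S = E(K, 5E) = 78; F9 ⊕ 78 = 81.
P[2]: S = E(K, 78) = 5A; 9D ⊕ 5A = C7.
P[3]: S = E(K, 5A) = 7C; 54 ⊕ 7C = 28.
Blocks that differ from the original plaintext: P[3].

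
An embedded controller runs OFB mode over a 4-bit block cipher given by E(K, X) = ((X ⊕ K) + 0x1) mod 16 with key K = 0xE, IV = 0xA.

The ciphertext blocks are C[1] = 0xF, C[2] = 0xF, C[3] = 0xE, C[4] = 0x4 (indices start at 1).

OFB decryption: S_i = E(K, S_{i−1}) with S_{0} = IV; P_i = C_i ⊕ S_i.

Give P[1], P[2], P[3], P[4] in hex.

P[1]: S = E(K, 0xA) = 0x5; 0xF ⊕ 0x5 = 0xA.
P[2]: S = E(K, 0x5) = 0xC; 0xF ⊕ 0xC = 0x3.
P[3]: S = E(K, 0xC) = 0x3; 0xE ⊕ 0x3 = 0xD.
P[4]: S = E(K, 0x3) = 0xE; 0x4 ⊕ 0xE = 0xA.

P[1] = 0xA, P[2] = 0x3, P[3] = 0xD, P[4] = 0xA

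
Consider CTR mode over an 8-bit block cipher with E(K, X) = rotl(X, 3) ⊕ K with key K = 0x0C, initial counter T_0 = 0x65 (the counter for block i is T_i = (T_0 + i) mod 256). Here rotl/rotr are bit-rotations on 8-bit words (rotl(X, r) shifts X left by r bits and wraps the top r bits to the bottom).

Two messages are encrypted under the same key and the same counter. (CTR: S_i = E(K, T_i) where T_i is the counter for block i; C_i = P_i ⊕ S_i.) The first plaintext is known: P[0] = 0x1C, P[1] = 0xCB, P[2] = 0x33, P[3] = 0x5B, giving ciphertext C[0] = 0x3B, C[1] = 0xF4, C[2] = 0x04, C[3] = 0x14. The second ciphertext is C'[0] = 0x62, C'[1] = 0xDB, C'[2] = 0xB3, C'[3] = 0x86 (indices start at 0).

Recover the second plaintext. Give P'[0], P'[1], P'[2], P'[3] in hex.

In CTR with a reused counter, both messages share the same keystream S_i, so C_i ⊕ C'_i = P_i ⊕ P'_i and thus P'_i = P_i ⊕ C_i ⊕ C'_i.
P'[0]: 0x1C ⊕ 0x3B ⊕ 0x62 = 0x45.
P'[1]: 0xCB ⊕ 0xF4 ⊕ 0xDB = 0xE4.
P'[2]: 0x33 ⊕ 0x04 ⊕ 0xB3 = 0x84.
P'[3]: 0x5B ⊕ 0x14 ⊕ 0x86 = 0xC9.

P'[0] = 0x45, P'[1] = 0xE4, P'[2] = 0x84, P'[3] = 0xC9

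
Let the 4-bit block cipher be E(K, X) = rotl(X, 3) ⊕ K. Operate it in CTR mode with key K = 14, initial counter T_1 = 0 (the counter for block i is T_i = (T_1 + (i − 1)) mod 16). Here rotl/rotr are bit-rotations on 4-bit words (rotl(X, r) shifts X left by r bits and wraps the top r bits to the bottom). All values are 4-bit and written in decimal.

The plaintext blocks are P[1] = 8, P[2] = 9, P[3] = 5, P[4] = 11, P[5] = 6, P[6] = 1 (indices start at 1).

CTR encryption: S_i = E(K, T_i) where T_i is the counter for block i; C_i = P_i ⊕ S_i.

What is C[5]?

C[1]: T = 0, S = E(K, T) = 14; 8 ⊕ 14 = 6.
C[2]: T = 1, S = E(K, T) = 6; 9 ⊕ 6 = 15.
C[3]: T = 2, S = E(K, T) = 15; 5 ⊕ 15 = 10.
C[4]: T = 3, S = E(K, T) = 7; 11 ⊕ 7 = 12.
C[5]: T = 4, S = E(K, T) = 12; 6 ⊕ 12 = 10.

C[5] = 10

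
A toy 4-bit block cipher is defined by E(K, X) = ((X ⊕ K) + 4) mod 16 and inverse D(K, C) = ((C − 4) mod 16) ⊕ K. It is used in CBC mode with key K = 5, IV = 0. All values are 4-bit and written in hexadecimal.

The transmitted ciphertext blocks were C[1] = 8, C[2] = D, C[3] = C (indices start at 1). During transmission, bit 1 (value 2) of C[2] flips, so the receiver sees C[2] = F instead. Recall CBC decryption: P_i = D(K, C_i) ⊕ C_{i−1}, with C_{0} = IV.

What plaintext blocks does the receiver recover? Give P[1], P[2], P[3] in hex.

P[1] = 1, P[2] = 6, P[3] = 2

Only C[2] changed, to F. In CBC, a change in C_i garbles P_i and flips the same bit in P_{i+1}. Decrypting the received ciphertext:
P[1]: D(K, 8) = 1; 1 ⊕ 0 = 1.
P[2]: D(K, F) = E; E ⊕ 8 = 6.
P[3]: D(K, C) = D; D ⊕ F = 2.
Blocks that differ from the original plaintext: P[2], P[3].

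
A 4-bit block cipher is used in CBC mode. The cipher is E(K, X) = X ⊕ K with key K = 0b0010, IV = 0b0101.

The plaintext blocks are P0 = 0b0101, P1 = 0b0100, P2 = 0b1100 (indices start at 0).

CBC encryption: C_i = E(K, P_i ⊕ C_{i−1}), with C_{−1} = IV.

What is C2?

C2 = 0b1010

C0: P0 ⊕ 0b0101 = 0b0000; E(K, 0b0000) = 0b0010.
C1: P1 ⊕ 0b0010 = 0b0110; E(K, 0b0110) = 0b0100.
C2: P2 ⊕ 0b0100 = 0b1000; E(K, 0b1000) = 0b1010.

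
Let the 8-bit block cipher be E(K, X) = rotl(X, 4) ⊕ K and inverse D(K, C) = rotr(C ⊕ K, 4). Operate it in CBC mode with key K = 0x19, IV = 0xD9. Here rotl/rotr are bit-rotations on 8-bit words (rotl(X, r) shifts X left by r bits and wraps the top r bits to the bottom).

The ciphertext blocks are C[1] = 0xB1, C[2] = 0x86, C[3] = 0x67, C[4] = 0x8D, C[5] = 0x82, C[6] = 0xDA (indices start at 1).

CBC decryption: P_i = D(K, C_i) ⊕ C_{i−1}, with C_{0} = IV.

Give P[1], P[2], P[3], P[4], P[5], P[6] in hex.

P[1] = 0x53, P[2] = 0x48, P[3] = 0x61, P[4] = 0x2E, P[5] = 0x34, P[6] = 0xBE

P[1]: D(K, 0xB1) = 0x8A; 0x8A ⊕ 0xD9 = 0x53.
P[2]: D(K, 0x86) = 0xF9; 0xF9 ⊕ 0xB1 = 0x48.
P[3]: D(K, 0x67) = 0xE7; 0xE7 ⊕ 0x86 = 0x61.
P[4]: D(K, 0x8D) = 0x49; 0x49 ⊕ 0x67 = 0x2E.
P[5]: D(K, 0x82) = 0xB9; 0xB9 ⊕ 0x8D = 0x34.
P[6]: D(K, 0xDA) = 0x3C; 0x3C ⊕ 0x82 = 0xBE.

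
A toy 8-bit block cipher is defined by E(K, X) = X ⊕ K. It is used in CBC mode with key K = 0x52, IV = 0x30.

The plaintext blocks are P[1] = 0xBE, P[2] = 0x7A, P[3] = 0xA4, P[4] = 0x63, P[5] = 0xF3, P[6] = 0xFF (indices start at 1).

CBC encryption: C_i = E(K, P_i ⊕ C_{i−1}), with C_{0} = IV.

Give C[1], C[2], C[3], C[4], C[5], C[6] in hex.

C[1]: P[1] ⊕ 0x30 = 0x8E; E(K, 0x8E) = 0xDC.
C[2]: P[2] ⊕ 0xDC = 0xA6; E(K, 0xA6) = 0xF4.
C[3]: P[3] ⊕ 0xF4 = 0x50; E(K, 0x50) = 0x02.
C[4]: P[4] ⊕ 0x02 = 0x61; E(K, 0x61) = 0x33.
C[5]: P[5] ⊕ 0x33 = 0xC0; E(K, 0xC0) = 0x92.
C[6]: P[6] ⊕ 0x92 = 0x6D; E(K, 0x6D) = 0x3F.

C[1] = 0xDC, C[2] = 0xF4, C[3] = 0x02, C[4] = 0x33, C[5] = 0x92, C[6] = 0x3F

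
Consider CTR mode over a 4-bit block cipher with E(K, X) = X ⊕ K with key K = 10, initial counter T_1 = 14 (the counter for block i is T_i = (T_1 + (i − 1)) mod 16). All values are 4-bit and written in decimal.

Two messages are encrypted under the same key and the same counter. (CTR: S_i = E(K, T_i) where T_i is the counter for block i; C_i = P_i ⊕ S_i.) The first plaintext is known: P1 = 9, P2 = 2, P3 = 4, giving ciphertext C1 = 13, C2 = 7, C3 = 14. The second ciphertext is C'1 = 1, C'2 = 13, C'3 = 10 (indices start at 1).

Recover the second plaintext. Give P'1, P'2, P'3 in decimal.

In CTR with a reused counter, both messages share the same keystream S_i, so C_i ⊕ C'_i = P_i ⊕ P'_i and thus P'_i = P_i ⊕ C_i ⊕ C'_i.
P'1: 9 ⊕ 13 ⊕ 1 = 5.
P'2: 2 ⊕ 7 ⊕ 13 = 8.
P'3: 4 ⊕ 14 ⊕ 10 = 0.

P'1 = 5, P'2 = 8, P'3 = 0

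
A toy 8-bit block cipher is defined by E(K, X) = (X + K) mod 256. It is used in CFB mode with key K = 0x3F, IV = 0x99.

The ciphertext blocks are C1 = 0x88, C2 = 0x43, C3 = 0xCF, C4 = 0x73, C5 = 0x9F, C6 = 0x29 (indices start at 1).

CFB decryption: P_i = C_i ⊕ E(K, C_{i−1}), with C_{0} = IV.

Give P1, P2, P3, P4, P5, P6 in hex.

P1: E(K, 0x99) = 0xD8; 0x88 ⊕ 0xD8 = 0x50.
P2: E(K, 0x88) = 0xC7; 0x43 ⊕ 0xC7 = 0x84.
P3: E(K, 0x43) = 0x82; 0xCF ⊕ 0x82 = 0x4D.
P4: E(K, 0xCF) = 0x0E; 0x73 ⊕ 0x0E = 0x7D.
P5: E(K, 0x73) = 0xB2; 0x9F ⊕ 0xB2 = 0x2D.
P6: E(K, 0x9F) = 0xDE; 0x29 ⊕ 0xDE = 0xF7.

P1 = 0x50, P2 = 0x84, P3 = 0x4D, P4 = 0x7D, P5 = 0x2D, P6 = 0xF7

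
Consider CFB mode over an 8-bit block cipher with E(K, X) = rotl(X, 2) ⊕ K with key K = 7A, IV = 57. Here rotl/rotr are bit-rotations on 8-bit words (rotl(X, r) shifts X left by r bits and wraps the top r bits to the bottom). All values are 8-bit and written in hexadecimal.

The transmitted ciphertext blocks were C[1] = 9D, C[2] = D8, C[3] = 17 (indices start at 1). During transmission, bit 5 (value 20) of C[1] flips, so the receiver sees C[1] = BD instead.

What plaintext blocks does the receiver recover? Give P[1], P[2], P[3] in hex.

P[1] = 9A, P[2] = 54, P[3] = 0E

CFB decryption: P_i = C_i ⊕ E(K, C_{i−1}), with C_{0} = IV.
Only C[1] changed, to BD. In CFB, a change in C_i flips the same bit in P_i and garbles P_{i+1}. Decrypting the received ciphertext:
P[1]: E(K, 57) = 27; BD ⊕ 27 = 9A.
P[2]: E(K, BD) = 8C; D8 ⊕ 8C = 54.
P[3]: E(K, D8) = 19; 17 ⊕ 19 = 0E.
Blocks that differ from the original plaintext: P[1], P[2].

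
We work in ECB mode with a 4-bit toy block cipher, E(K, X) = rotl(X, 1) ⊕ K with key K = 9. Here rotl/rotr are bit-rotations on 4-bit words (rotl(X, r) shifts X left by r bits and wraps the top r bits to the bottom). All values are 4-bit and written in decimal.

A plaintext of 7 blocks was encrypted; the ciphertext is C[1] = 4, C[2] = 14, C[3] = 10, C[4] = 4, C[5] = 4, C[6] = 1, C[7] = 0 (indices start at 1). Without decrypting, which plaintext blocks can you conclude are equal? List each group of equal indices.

P[1] = P[4] = P[5]

ECB encrypts each block independently with the same key, so equal ciphertext blocks imply equal plaintext blocks.
C[1] = C[4] = C[5] = 4, so P[1] = P[4] = P[5].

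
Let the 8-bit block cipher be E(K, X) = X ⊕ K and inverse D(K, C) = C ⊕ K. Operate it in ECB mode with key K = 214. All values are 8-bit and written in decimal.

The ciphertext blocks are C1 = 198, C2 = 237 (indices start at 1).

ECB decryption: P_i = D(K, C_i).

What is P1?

P1 = 16

P1: D(K, 198) = 16.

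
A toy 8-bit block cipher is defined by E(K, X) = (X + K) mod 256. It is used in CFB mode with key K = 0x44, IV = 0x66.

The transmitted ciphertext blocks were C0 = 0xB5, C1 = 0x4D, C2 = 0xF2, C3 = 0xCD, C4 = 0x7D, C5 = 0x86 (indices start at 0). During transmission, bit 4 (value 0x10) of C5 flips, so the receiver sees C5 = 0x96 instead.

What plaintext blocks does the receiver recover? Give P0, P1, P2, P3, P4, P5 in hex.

P0 = 0x1F, P1 = 0xB4, P2 = 0x63, P3 = 0xFB, P4 = 0x6C, P5 = 0x57

CFB decryption: P_i = C_i ⊕ E(K, C_{i−1}), with C_{−1} = IV.
Only C5 changed, to 0x96. In CFB, a change in C_i flips the same bit in P_i and garbles P_{i+1}. Decrypting the received ciphertext:
P0: E(K, 0x66) = 0xAA; 0xB5 ⊕ 0xAA = 0x1F.
P1: E(K, 0xB5) = 0xF9; 0x4D ⊕ 0xF9 = 0xB4.
P2: E(K, 0x4D) = 0x91; 0xF2 ⊕ 0x91 = 0x63.
P3: E(K, 0xF2) = 0x36; 0xCD ⊕ 0x36 = 0xFB.
P4: E(K, 0xCD) = 0x11; 0x7D ⊕ 0x11 = 0x6C.
P5: E(K, 0x7D) = 0xC1; 0x96 ⊕ 0xC1 = 0x57.
Blocks that differ from the original plaintext: P5.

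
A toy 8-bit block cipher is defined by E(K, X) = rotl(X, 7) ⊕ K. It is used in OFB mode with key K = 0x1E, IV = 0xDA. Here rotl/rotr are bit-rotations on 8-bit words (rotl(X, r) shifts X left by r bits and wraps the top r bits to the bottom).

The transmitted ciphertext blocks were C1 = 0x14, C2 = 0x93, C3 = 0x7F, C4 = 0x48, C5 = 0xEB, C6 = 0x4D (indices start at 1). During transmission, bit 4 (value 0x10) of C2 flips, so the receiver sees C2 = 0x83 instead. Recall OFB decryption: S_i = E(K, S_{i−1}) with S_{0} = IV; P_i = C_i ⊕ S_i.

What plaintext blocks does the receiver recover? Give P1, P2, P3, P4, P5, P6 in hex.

P1 = 0x67, P2 = 0x24, P3 = 0xB2, P4 = 0xB0, P5 = 0x89, P6 = 0x62

Only C2 changed, to 0x83. In OFB, a change in C_i flips the same bit in P_i only; the keystream is unaffected. Decrypting the received ciphertext:
P1: S = E(K, 0xDA) = 0x73; 0x14 ⊕ 0x73 = 0x67.
P2: S = E(K, 0x73) = 0xA7; 0x83 ⊕ 0xA7 = 0x24.
P3: S = E(K, 0xA7) = 0xCD; 0x7F ⊕ 0xCD = 0xB2.
P4: S = E(K, 0xCD) = 0xF8; 0x48 ⊕ 0xF8 = 0xB0.
P5: S = E(K, 0xF8) = 0x62; 0xEB ⊕ 0x62 = 0x89.
P6: S = E(K, 0x62) = 0x2F; 0x4D ⊕ 0x2F = 0x62.
Blocks that differ from the original plaintext: P2.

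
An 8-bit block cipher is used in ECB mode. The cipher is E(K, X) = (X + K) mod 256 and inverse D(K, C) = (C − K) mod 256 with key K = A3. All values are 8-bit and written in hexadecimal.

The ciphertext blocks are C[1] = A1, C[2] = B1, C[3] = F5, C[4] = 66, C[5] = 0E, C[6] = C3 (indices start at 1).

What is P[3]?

P[3] = 52

ECB decryption: P_i = D(K, C_i).
P[3]: D(K, F5) = 52.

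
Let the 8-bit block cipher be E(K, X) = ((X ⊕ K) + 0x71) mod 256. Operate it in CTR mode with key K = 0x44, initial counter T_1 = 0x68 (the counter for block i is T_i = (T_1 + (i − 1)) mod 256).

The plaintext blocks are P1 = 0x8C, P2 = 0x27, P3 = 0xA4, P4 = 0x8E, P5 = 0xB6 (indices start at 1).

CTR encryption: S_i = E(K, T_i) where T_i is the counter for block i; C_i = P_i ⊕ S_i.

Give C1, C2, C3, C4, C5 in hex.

C1 = 0x11, C2 = 0xB9, C3 = 0x3B, C4 = 0x2E, C5 = 0x2F

C1: T = 0x68, S = E(K, T) = 0x9D; 0x8C ⊕ 0x9D = 0x11.
C2: T = 0x69, S = E(K, T) = 0x9E; 0x27 ⊕ 0x9E = 0xB9.
C3: T = 0x6A, S = E(K, T) = 0x9F; 0xA4 ⊕ 0x9F = 0x3B.
C4: T = 0x6B, S = E(K, T) = 0xA0; 0x8E ⊕ 0xA0 = 0x2E.
C5: T = 0x6C, S = E(K, T) = 0x99; 0xB6 ⊕ 0x99 = 0x2F.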